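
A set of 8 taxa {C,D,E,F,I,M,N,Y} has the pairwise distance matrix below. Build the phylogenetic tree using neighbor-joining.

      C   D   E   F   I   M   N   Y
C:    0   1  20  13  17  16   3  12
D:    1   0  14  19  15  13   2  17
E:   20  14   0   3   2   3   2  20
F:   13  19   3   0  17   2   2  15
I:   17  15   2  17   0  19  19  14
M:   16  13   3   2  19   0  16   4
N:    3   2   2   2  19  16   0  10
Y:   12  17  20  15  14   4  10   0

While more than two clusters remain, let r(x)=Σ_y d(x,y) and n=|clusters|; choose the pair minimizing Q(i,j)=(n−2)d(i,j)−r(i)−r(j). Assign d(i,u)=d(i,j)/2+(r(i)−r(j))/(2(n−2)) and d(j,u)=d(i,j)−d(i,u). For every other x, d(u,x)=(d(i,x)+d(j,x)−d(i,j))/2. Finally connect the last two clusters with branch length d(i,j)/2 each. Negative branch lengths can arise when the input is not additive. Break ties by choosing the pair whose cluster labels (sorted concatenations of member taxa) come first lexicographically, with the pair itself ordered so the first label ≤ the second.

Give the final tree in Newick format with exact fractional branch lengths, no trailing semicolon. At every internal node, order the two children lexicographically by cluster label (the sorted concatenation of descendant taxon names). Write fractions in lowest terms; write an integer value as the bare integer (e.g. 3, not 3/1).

(((((C:7/12,D:5/12):29/8,N:-13/8):83/16,(E:-3,I:5):97/16):11/16,F:33/16):71/32,(M:-2/3,Y:14/3):71/32)

iteration 1: select C,D (d=1, Q=-157); attach at lengths (7/12, 5/12); label the merged cluster CD
  updated: d(CD,E)=33/2, d(CD,F)=31/2, d(CD,I)=31/2, d(CD,M)=14, d(CD,N)=2, d(CD,Y)=14
iteration 2: select E,I (d=2, Q=-123); attach at lengths (-3, 5); label the merged cluster EI
  updated: d(CD,EI)=15, d(EI,F)=9, d(EI,M)=10, d(EI,N)=19/2, d(EI,Y)=16
iteration 3: select CD,N (d=2, Q=-92); attach at lengths (29/8, -13/8); label the merged cluster CDN
  updated: d(CDN,EI)=45/4, d(CDN,F)=31/4, d(CDN,M)=14, d(CDN,Y)=11
iteration 4: select M,Y (d=4, Q=-64); attach at lengths (-2/3, 14/3); label the merged cluster MY
  updated: d(CDN,MY)=21/2, d(EI,MY)=11, d(F,MY)=13/2
iteration 5: select CDN,EI (d=45/4, Q=-153/4); attach at lengths (83/16, 97/16); label the merged cluster CDEIN
  updated: d(CDEIN,F)=11/4, d(CDEIN,MY)=41/8
iteration 6: select CDEIN,F (d=11/4, Q=-115/8); attach at lengths (11/16, 33/16); label the merged cluster CDEFIN
  updated: d(CDEFIN,MY)=71/16
iteration 7: select CDEFIN,MY (d=71/16); attach at lengths (71/32, 71/32); label the merged cluster CDEFIMNY
final tree: (((((C:7/12,D:5/12):29/8,N:-13/8):83/16,(E:-3,I:5):97/16):11/16,F:33/16):71/32,(M:-2/3,Y:14/3):71/32)
total length: 439/16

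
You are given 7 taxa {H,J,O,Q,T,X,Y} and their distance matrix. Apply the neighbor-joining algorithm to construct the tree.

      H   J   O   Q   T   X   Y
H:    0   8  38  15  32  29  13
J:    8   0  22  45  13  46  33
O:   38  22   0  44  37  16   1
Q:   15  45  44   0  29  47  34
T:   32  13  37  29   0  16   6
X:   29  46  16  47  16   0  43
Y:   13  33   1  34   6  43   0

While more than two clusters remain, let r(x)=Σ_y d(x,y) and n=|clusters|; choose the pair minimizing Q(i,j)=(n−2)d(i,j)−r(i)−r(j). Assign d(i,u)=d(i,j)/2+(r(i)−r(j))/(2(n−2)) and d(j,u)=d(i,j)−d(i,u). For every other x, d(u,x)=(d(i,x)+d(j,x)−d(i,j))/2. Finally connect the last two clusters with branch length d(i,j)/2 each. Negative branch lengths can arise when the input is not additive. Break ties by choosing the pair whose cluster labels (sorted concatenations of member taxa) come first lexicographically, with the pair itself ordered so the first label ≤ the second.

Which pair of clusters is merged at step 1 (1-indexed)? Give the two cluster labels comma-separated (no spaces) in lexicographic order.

O,Y

iteration 1: select O,Y (d=1, Q=-283); attach at lengths (33/10, -23/10); label the merged cluster OY
  updated: d(H,OY)=25, d(J,OY)=27, d(OY,Q)=77/2, d(OY,T)=21, d(OY,X)=29
iteration 2: select H,Q (d=15, Q=-447/2); attach at lengths (-11/16, 251/16); label the merged cluster HQ
  updated: d(HQ,J)=19, d(HQ,OY)=97/4, d(HQ,T)=23, d(HQ,X)=61/2
iteration 3: select T,X (d=16, Q=-293/2); attach at lengths (-1/12, 193/12); label the merged cluster TX
  updated: d(HQ,TX)=75/4, d(J,TX)=43/2, d(OY,TX)=17
iteration 4: select HQ,J (d=19, Q=-183/2); attach at lengths (65/8, 87/8); label the merged cluster HJQ
  updated: d(HJQ,OY)=129/8, d(HJQ,TX)=85/8
iteration 5: select HJQ,OY (d=129/8, Q=-175/4); attach at lengths (39/8, 45/4); label the merged cluster HJOQY
  updated: d(HJOQY,TX)=23/4
iteration 6: select HJOQY,TX (d=23/4); attach at lengths (23/8, 23/8); label the merged cluster HJOQTXY
final tree: ((((H:-11/16,Q:251/16):65/8,J:87/8):39/8,(O:33/10,Y:-23/10):45/4):23/8,(T:-1/12,X:193/12):23/8)
total length: 583/8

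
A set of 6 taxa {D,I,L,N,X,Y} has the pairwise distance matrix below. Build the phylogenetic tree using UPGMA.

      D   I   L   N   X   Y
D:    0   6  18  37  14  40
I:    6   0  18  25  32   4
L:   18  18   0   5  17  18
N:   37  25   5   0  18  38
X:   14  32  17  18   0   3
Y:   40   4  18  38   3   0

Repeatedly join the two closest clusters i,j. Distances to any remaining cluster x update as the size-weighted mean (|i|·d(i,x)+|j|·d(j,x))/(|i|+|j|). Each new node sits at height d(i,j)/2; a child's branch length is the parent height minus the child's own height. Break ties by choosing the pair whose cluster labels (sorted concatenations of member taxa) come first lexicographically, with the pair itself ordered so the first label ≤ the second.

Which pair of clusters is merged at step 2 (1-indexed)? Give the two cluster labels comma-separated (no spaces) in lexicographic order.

1. join X+Y (d=3) ⇒ XY; edges |X|=3/2, |Y|=3/2
  updated: d(D,XY)=27, d(I,XY)=18, d(L,XY)=35/2, d(N,XY)=28
2. join L+N (d=5) ⇒ LN; edges |L|=5/2, |N|=5/2
  updated: d(D,LN)=55/2, d(I,LN)=43/2, d(LN,XY)=91/4
3. join D+I (d=6) ⇒ DI; edges |D|=3, |I|=3
  updated: d(DI,LN)=49/2, d(DI,XY)=45/2
4. join DI+XY (d=45/2) ⇒ DIXY; edges |DI|=33/4, |XY|=39/4
  updated: d(DIXY,LN)=189/8
5. join DIXY+LN (d=189/8) ⇒ DILNXY; edges |DIXY|=9/16, |LN|=149/16
final tree: (((D:3,I:3):33/4,(X:3/2,Y:3/2):39/4):9/16,(L:5/2,N:5/2):149/16)
total length: 335/8

L,N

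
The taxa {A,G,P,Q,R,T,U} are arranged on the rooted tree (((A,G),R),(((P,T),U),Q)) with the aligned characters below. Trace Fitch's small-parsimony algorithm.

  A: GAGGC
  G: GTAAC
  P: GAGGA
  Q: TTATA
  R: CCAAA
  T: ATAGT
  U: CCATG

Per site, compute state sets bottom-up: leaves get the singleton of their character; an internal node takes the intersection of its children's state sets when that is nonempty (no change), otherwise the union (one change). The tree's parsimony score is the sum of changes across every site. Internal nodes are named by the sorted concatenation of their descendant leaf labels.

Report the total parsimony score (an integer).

AG@0: {G} ∩ {G} = {G} (intersection, +0)
AGR@0: {G} ∪ {C} = {C,G} (union, +1)
PT@0: {G} ∪ {A} = {A,G} (union, +1)
PTU@0: {A,G} ∪ {C} = {A,C,G} (union, +1)
PQTU@0: {A,C,G} ∪ {T} = {A,C,G,T} (union, +1)
AGPQRTU@0: {C,G} ∩ {A,C,G,T} = {C,G} (intersection, +0)
AG@1: {A} ∪ {T} = {A,T} (union, +1)
AGR@1: {A,T} ∪ {C} = {A,C,T} (union, +1)
PT@1: {A} ∪ {T} = {A,T} (union, +1)
PTU@1: {A,T} ∪ {C} = {A,C,T} (union, +1)
PQTU@1: {A,C,T} ∩ {T} = {T} (intersection, +0)
AGPQRTU@1: {A,C,T} ∩ {T} = {T} (intersection, +0)
AG@2: {G} ∪ {A} = {A,G} (union, +1)
AGR@2: {A,G} ∩ {A} = {A} (intersection, +0)
PT@2: {G} ∪ {A} = {A,G} (union, +1)
PTU@2: {A,G} ∩ {A} = {A} (intersection, +0)
PQTU@2: {A} ∩ {A} = {A} (intersection, +0)
AGPQRTU@2: {A} ∩ {A} = {A} (intersection, +0)
AG@3: {G} ∪ {A} = {A,G} (union, +1)
AGR@3: {A,G} ∩ {A} = {A} (intersection, +0)
PT@3: {G} ∩ {G} = {G} (intersection, +0)
PTU@3: {G} ∪ {T} = {G,T} (union, +1)
PQTU@3: {G,T} ∩ {T} = {T} (intersection, +0)
AGPQRTU@3: {A} ∪ {T} = {A,T} (union, +1)
AG@4: {C} ∩ {C} = {C} (intersection, +0)
AGR@4: {C} ∪ {A} = {A,C} (union, +1)
PT@4: {A} ∪ {T} = {A,T} (union, +1)
PTU@4: {A,T} ∪ {G} = {A,G,T} (union, +1)
PQTU@4: {A,G,T} ∩ {A} = {A} (intersection, +0)
AGPQRTU@4: {A,C} ∩ {A} = {A} (intersection, +0)
per-site changes: [4, 4, 2, 3, 3]; total = 16

16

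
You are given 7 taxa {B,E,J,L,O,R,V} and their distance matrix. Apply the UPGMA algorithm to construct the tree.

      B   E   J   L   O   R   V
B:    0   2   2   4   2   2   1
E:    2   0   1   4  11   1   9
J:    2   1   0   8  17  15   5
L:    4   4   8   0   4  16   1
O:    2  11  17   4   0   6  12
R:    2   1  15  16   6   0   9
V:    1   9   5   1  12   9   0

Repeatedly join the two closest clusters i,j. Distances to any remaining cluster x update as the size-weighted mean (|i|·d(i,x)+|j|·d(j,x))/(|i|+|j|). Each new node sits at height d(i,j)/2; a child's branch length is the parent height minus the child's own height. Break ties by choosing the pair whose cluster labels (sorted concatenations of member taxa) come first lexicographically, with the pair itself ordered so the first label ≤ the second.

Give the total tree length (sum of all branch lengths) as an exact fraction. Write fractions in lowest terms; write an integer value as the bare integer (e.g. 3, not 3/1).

333/20

iteration 1: select B,V (d=1); attach at lengths (1/2, 1/2); label the merged cluster BV
  updated: d(BV,E)=11/2, d(BV,J)=7/2, d(BV,L)=5/2, d(BV,O)=7, d(BV,R)=11/2
iteration 2: select E,J (d=1); attach at lengths (1/2, 1/2); label the merged cluster EJ
  updated: d(BV,EJ)=9/2, d(EJ,L)=6, d(EJ,O)=14, d(EJ,R)=8
iteration 3: select BV,L (d=5/2); attach at lengths (3/4, 5/4); label the merged cluster BLV
  updated: d(BLV,EJ)=5, d(BLV,O)=6, d(BLV,R)=9
iteration 4: select BLV,EJ (d=5); attach at lengths (5/4, 2); label the merged cluster BEJLV
  updated: d(BEJLV,O)=46/5, d(BEJLV,R)=43/5
iteration 5: select O,R (d=6); attach at lengths (3, 3); label the merged cluster OR
  updated: d(BEJLV,OR)=89/10
iteration 6: select BEJLV,OR (d=89/10); attach at lengths (39/20, 29/20); label the merged cluster BEJLORV
final tree: ((((B:1/2,V:1/2):3/4,L:5/4):5/4,(E:1/2,J:1/2):2):39/20,(O:3,R:3):29/20)
total length: 333/20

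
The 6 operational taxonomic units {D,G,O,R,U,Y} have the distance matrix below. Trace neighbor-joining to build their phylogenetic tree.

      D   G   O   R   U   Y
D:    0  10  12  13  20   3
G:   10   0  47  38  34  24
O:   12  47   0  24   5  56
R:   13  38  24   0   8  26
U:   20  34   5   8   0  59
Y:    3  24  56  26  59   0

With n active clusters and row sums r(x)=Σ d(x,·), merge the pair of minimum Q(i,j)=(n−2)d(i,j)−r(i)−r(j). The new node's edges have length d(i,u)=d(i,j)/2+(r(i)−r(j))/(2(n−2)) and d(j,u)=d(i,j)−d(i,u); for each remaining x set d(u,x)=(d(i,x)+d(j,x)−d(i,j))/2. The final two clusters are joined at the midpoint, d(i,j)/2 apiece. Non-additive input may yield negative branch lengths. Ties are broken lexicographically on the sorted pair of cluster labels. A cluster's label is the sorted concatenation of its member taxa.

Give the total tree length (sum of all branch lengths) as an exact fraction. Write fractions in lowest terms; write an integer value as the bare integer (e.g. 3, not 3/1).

213/4

step 1: merge (O,U) at d=5, Q=-250; branch lengths O→19/4, U→1/4; new cluster OU
  updated: d(D,OU)=27/2, d(G,OU)=38, d(OU,R)=27/2, d(OU,Y)=55
step 2: merge (OU,R) at d=27/2, Q=-170; branch lengths OU→35/3, R→11/6; new cluster ORU
  updated: d(D,ORU)=13/2, d(G,ORU)=125/4, d(ORU,Y)=135/4
step 3: merge (D,ORU) at d=13/2, Q=-78; branch lengths D→-39/4, ORU→65/4; new cluster DORU
  updated: d(DORU,G)=139/8, d(DORU,Y)=121/8
step 4: merge (DORU,G) at d=139/8, Q=-113/2; branch lengths DORU→17/4, G→105/8; new cluster DGORU
  updated: d(DGORU,Y)=87/8
step 5: merge (DGORU,Y) at d=87/8; branch lengths DGORU→87/16, Y→87/16; new cluster DGORUY
final tree: (((D:-39/4,((O:19/4,U:1/4):35/3,R:11/6):65/4):17/4,G:105/8):87/16,Y:87/16)
total length: 213/4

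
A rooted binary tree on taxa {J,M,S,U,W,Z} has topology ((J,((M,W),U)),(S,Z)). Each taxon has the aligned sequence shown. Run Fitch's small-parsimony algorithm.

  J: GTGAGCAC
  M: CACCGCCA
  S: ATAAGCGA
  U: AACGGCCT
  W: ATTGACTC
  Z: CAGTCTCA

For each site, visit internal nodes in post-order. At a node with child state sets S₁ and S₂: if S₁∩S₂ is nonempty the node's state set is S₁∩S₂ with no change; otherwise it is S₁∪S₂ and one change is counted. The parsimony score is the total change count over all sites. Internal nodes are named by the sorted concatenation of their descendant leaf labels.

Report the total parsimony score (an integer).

MW@0: {C} ∪ {A} = {A,C} (union, +1)
MUW@0: {A,C} ∩ {A} = {A} (intersection, +0)
JMUW@0: {G} ∪ {A} = {A,G} (union, +1)
SZ@0: {A} ∪ {C} = {A,C} (union, +1)
JMSUWZ@0: {A,G} ∩ {A,C} = {A} (intersection, +0)
MW@1: {A} ∪ {T} = {A,T} (union, +1)
MUW@1: {A,T} ∩ {A} = {A} (intersection, +0)
JMUW@1: {T} ∪ {A} = {A,T} (union, +1)
SZ@1: {T} ∪ {A} = {A,T} (union, +1)
JMSUWZ@1: {A,T} ∩ {A,T} = {A,T} (intersection, +0)
MW@2: {C} ∪ {T} = {C,T} (union, +1)
MUW@2: {C,T} ∩ {C} = {C} (intersection, +0)
JMUW@2: {G} ∪ {C} = {C,G} (union, +1)
SZ@2: {A} ∪ {G} = {A,G} (union, +1)
JMSUWZ@2: {C,G} ∩ {A,G} = {G} (intersection, +0)
MW@3: {C} ∪ {G} = {C,G} (union, +1)
MUW@3: {C,G} ∩ {G} = {G} (intersection, +0)
JMUW@3: {A} ∪ {G} = {A,G} (union, +1)
SZ@3: {A} ∪ {T} = {A,T} (union, +1)
JMSUWZ@3: {A,G} ∩ {A,T} = {A} (intersection, +0)
MW@4: {G} ∪ {A} = {A,G} (union, +1)
MUW@4: {A,G} ∩ {G} = {G} (intersection, +0)
JMUW@4: {G} ∩ {G} = {G} (intersection, +0)
SZ@4: {G} ∪ {C} = {C,G} (union, +1)
JMSUWZ@4: {G} ∩ {C,G} = {G} (intersection, +0)
MW@5: {C} ∩ {C} = {C} (intersection, +0)
MUW@5: {C} ∩ {C} = {C} (intersection, +0)
JMUW@5: {C} ∩ {C} = {C} (intersection, +0)
SZ@5: {C} ∪ {T} = {C,T} (union, +1)
JMSUWZ@5: {C} ∩ {C,T} = {C} (intersection, +0)
MW@6: {C} ∪ {T} = {C,T} (union, +1)
MUW@6: {C,T} ∩ {C} = {C} (intersection, +0)
JMUW@6: {A} ∪ {C} = {A,C} (union, +1)
SZ@6: {G} ∪ {C} = {C,G} (union, +1)
JMSUWZ@6: {A,C} ∩ {C,G} = {C} (intersection, +0)
MW@7: {A} ∪ {C} = {A,C} (union, +1)
MUW@7: {A,C} ∪ {T} = {A,C,T} (union, +1)
JMUW@7: {C} ∩ {A,C,T} = {C} (intersection, +0)
SZ@7: {A} ∩ {A} = {A} (intersection, +0)
JMSUWZ@7: {C} ∪ {A} = {A,C} (union, +1)
per-site changes: [3, 3, 3, 3, 2, 1, 3, 3]; total = 21

21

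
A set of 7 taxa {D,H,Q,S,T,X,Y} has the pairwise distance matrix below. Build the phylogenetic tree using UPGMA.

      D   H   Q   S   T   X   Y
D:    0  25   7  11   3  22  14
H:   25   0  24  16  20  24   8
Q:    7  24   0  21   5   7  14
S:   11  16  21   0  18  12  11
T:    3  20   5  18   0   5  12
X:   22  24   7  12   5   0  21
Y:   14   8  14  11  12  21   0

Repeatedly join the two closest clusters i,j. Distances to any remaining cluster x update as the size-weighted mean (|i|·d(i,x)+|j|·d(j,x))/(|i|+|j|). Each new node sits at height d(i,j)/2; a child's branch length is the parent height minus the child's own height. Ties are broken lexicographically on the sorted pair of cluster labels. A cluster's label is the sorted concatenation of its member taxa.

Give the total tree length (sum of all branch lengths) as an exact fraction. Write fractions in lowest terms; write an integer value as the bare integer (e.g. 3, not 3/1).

467/12

1. join D+T (d=3) ⇒ DT; edges |D|=3/2, |T|=3/2
  updated: d(DT,H)=45/2, d(DT,Q)=6, d(DT,S)=29/2, d(DT,X)=27/2, d(DT,Y)=13
2. join DT+Q (d=6) ⇒ DQT; edges |DT|=3/2, |Q|=3
  updated: d(DQT,H)=23, d(DQT,S)=50/3, d(DQT,X)=34/3, d(DQT,Y)=40/3
3. join H+Y (d=8) ⇒ HY; edges |H|=4, |Y|=4
  updated: d(DQT,HY)=109/6, d(HY,S)=27/2, d(HY,X)=45/2
4. join DQT+X (d=34/3) ⇒ DQTX; edges |DQT|=8/3, |X|=17/3
  updated: d(DQTX,HY)=77/4, d(DQTX,S)=31/2
5. join HY+S (d=27/2) ⇒ HSY; edges |HY|=11/4, |S|=27/4
  updated: d(DQTX,HSY)=18
6. join DQTX+HSY (d=18) ⇒ DHQSTXY; edges |DQTX|=10/3, |HSY|=9/4
final tree: ((((D:3/2,T:3/2):3/2,Q:3):8/3,X:17/3):10/3,((H:4,Y:4):11/4,S:27/4):9/4)
total length: 467/12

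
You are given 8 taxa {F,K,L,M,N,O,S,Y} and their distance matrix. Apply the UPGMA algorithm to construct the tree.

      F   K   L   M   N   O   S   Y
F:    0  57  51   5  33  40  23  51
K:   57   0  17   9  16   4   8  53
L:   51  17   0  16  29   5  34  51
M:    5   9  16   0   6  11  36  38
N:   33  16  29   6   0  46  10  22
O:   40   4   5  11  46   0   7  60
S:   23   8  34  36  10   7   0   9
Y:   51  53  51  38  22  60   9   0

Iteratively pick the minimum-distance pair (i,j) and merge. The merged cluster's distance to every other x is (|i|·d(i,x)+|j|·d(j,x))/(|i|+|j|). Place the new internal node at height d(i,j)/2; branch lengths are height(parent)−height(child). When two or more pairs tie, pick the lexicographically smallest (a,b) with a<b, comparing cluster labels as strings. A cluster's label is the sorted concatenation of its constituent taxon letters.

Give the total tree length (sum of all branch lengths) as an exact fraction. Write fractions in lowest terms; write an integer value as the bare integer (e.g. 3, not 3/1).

1727/21

step 1: merge (K,O) at d=4; branch lengths K→2, O→2; new cluster KO
  updated: d(F,KO)=97/2, d(KO,L)=11, d(KO,M)=10, d(KO,N)=31, d(KO,S)=15/2, d(KO,Y)=113/2
step 2: merge (F,M) at d=5; branch lengths F→5/2, M→5/2; new cluster FM
  updated: d(FM,KO)=117/4, d(FM,L)=67/2, d(FM,N)=39/2, d(FM,S)=59/2, d(FM,Y)=89/2
step 3: merge (KO,S) at d=15/2; branch lengths KO→7/4, S→15/4; new cluster KOS
  updated: d(FM,KOS)=88/3, d(KOS,L)=56/3, d(KOS,N)=24, d(KOS,Y)=122/3
step 4: merge (KOS,L) at d=56/3; branch lengths KOS→67/12, L→28/3; new cluster KLOS
  updated: d(FM,KLOS)=243/8, d(KLOS,N)=101/4, d(KLOS,Y)=173/4
step 5: merge (FM,N) at d=39/2; branch lengths FM→29/4, N→39/4; new cluster FMN
  updated: d(FMN,KLOS)=86/3, d(FMN,Y)=37
step 6: merge (FMN,KLOS) at d=86/3; branch lengths FMN→55/12, KLOS→5; new cluster FKLMNOS
  updated: d(FKLMNOS,Y)=284/7
step 7: merge (FKLMNOS,Y) at d=284/7; branch lengths FKLMNOS→125/21, Y→142/7; new cluster FKLMNOSY
final tree: ((((F:5/2,M:5/2):29/4,N:39/4):55/12,(((K:2,O:2):7/4,S:15/4):67/12,L:28/3):5):125/21,Y:142/7)
total length: 1727/21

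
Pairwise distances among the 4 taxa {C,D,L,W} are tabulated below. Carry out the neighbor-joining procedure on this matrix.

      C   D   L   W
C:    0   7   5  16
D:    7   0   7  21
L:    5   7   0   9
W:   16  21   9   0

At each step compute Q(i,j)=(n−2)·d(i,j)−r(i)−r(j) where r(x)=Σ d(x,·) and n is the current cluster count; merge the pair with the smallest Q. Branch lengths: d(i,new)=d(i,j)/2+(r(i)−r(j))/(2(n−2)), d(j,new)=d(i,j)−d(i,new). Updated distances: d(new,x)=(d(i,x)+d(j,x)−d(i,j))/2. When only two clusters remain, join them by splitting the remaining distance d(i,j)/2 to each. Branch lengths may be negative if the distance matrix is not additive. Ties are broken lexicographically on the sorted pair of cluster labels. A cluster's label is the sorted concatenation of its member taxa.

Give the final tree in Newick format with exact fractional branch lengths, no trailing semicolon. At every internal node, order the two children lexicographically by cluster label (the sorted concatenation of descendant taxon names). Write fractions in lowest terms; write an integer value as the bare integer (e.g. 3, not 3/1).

(((C:7/4,D:21/4):17/4,L:-7/4):43/8,W:43/8)

1. join C+D (d=7, Q=-49) ⇒ CD; edges |C|=7/4, |D|=21/4
  updated: d(CD,L)=5/2, d(CD,W)=15
2. join CD+L (d=5/2, Q=-53/2) ⇒ CDL; edges |CD|=17/4, |L|=-7/4
  updated: d(CDL,W)=43/4
3. join CDL+W (d=43/4) ⇒ CDLW; edges |CDL|=43/8, |W|=43/8
final tree: (((C:7/4,D:21/4):17/4,L:-7/4):43/8,W:43/8)
total length: 81/4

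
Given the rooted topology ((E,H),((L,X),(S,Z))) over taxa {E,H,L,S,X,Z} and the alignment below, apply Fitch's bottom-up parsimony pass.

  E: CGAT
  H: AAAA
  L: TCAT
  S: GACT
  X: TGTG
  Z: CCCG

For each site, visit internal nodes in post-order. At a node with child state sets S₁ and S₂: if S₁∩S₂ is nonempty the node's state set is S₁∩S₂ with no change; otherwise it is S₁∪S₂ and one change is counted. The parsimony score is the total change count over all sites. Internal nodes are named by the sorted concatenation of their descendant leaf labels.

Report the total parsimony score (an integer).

12

site 0, node EH: E={C} ∪ H={A} → {A,C} (+1)
site 0, node LX: L={T} ∩ X={T} → {T} (+0)
site 0, node SZ: S={G} ∪ Z={C} → {C,G} (+1)
site 0, node LSXZ: LX={T} ∪ SZ={C,G} → {C,G,T} (+1)
site 0, node EHLSXZ: EH={A,C} ∩ LSXZ={C,G,T} → {C} (+0)
site 1, node EH: E={G} ∪ H={A} → {A,G} (+1)
site 1, node LX: L={C} ∪ X={G} → {C,G} (+1)
site 1, node SZ: S={A} ∪ Z={C} → {A,C} (+1)
site 1, node LSXZ: LX={C,G} ∩ SZ={A,C} → {C} (+0)
site 1, node EHLSXZ: EH={A,G} ∪ LSXZ={C} → {A,C,G} (+1)
site 2, node EH: E={A} ∩ H={A} → {A} (+0)
site 2, node LX: L={A} ∪ X={T} → {A,T} (+1)
site 2, node SZ: S={C} ∩ Z={C} → {C} (+0)
site 2, node LSXZ: LX={A,T} ∪ SZ={C} → {A,C,T} (+1)
site 2, node EHLSXZ: EH={A} ∩ LSXZ={A,C,T} → {A} (+0)
site 3, node EH: E={T} ∪ H={A} → {A,T} (+1)
site 3, node LX: L={T} ∪ X={G} → {G,T} (+1)
site 3, node SZ: S={T} ∪ Z={G} → {G,T} (+1)
site 3, node LSXZ: LX={G,T} ∩ SZ={G,T} → {G,T} (+0)
site 3, node EHLSXZ: EH={A,T} ∩ LSXZ={G,T} → {T} (+0)
per-site changes: [3, 4, 2, 3]; total = 12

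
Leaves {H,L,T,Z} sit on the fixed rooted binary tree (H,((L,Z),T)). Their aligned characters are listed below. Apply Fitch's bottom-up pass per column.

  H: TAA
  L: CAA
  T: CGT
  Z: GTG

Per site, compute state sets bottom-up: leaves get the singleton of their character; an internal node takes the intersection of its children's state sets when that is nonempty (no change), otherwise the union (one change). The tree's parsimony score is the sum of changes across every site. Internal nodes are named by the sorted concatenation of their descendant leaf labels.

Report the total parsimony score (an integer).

6

LZ@0: {C} ∪ {G} = {C,G} (union, +1)
LTZ@0: {C,G} ∩ {C} = {C} (intersection, +0)
HLTZ@0: {T} ∪ {C} = {C,T} (union, +1)
LZ@1: {A} ∪ {T} = {A,T} (union, +1)
LTZ@1: {A,T} ∪ {G} = {A,G,T} (union, +1)
HLTZ@1: {A} ∩ {A,G,T} = {A} (intersection, +0)
LZ@2: {A} ∪ {G} = {A,G} (union, +1)
LTZ@2: {A,G} ∪ {T} = {A,G,T} (union, +1)
HLTZ@2: {A} ∩ {A,G,T} = {A} (intersection, +0)
per-site changes: [2, 2, 2]; total = 6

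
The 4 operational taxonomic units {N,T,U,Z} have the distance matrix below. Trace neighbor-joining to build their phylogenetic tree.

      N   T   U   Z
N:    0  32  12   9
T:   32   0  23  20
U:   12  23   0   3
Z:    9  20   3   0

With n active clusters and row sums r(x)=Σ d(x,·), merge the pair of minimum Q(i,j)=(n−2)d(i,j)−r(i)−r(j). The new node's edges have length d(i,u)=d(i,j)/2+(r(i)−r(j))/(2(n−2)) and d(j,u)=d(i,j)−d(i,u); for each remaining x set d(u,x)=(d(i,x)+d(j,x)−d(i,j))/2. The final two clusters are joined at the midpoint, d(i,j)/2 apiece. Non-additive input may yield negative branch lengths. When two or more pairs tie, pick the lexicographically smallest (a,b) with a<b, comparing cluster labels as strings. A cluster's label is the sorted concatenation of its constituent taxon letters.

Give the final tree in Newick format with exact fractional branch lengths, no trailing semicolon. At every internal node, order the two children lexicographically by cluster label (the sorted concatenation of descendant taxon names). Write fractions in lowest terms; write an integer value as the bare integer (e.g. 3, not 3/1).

step 1: merge (N,U) at d=12, Q=-67; branch lengths N→39/4, U→9/4; new cluster NU
  updated: d(NU,T)=43/2, d(NU,Z)=0
step 2: merge (NU,T) at d=43/2, Q=-83/2; branch lengths NU→3/4, T→83/4; new cluster NTU
  updated: d(NTU,Z)=-3/4
step 3: merge (NTU,Z) at d=-3/4; branch lengths NTU→-3/8, Z→-3/8; new cluster NTUZ
final tree: (((N:39/4,U:9/4):3/4,T:83/4):-3/8,Z:-3/8)
total length: 131/4

(((N:39/4,U:9/4):3/4,T:83/4):-3/8,Z:-3/8)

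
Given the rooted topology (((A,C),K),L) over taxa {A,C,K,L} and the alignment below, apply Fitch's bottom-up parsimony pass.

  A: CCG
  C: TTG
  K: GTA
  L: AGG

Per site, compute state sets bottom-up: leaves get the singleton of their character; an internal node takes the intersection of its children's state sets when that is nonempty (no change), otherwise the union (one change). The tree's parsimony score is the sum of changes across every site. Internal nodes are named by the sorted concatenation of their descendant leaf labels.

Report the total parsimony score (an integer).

6

[col 0] AC: children A:{C}, C:{T} ∪→ {C,T}; cost 1
[col 0] ACK: children AC:{C,T}, K:{G} ∪→ {C,G,T}; cost 1
[col 0] ACKL: children ACK:{C,G,T}, L:{A} ∪→ {A,C,G,T}; cost 1
[col 1] AC: children A:{C}, C:{T} ∪→ {C,T}; cost 1
[col 1] ACK: children AC:{C,T}, K:{T} ∩→ {T}; cost 0
[col 1] ACKL: children ACK:{T}, L:{G} ∪→ {G,T}; cost 1
[col 2] AC: children A:{G}, C:{G} ∩→ {G}; cost 0
[col 2] ACK: children AC:{G}, K:{A} ∪→ {A,G}; cost 1
[col 2] ACKL: children ACK:{A,G}, L:{G} ∩→ {G}; cost 0
per-site changes: [3, 2, 1]; total = 6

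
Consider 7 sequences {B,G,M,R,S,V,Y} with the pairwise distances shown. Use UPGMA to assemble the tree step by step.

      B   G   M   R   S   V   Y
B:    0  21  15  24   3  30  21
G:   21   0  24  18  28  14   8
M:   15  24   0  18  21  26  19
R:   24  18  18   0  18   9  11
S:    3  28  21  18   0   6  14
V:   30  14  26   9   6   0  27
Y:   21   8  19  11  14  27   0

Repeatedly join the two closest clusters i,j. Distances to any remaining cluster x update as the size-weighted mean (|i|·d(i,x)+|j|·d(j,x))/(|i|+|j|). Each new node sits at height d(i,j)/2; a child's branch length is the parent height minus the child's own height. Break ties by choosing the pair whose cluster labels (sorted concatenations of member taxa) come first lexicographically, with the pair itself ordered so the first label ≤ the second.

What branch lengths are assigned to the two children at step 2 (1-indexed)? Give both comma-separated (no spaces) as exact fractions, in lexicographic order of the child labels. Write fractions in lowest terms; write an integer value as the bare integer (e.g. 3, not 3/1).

step 1: merge (B,S) at d=3; branch lengths B→3/2, S→3/2; new cluster BS
  updated: d(BS,G)=49/2, d(BS,M)=18, d(BS,R)=21, d(BS,V)=18, d(BS,Y)=35/2
step 2: merge (G,Y) at d=8; branch lengths G→4, Y→4; new cluster GY
  updated: d(BS,GY)=21, d(GY,M)=43/2, d(GY,R)=29/2, d(GY,V)=41/2
step 3: merge (R,V) at d=9; branch lengths R→9/2, V→9/2; new cluster RV
  updated: d(BS,RV)=39/2, d(GY,RV)=35/2, d(M,RV)=22
step 4: merge (GY,RV) at d=35/2; branch lengths GY→19/4, RV→17/4; new cluster GRVY
  updated: d(BS,GRVY)=81/4, d(GRVY,M)=87/4
step 5: merge (BS,M) at d=18; branch lengths BS→15/2, M→9; new cluster BMS
  updated: d(BMS,GRVY)=83/4
step 6: merge (BMS,GRVY) at d=83/4; branch lengths BMS→11/8, GRVY→13/8; new cluster BGMRSVY
final tree: (((B:3/2,S:3/2):15/2,M:9):11/8,((G:4,Y:4):19/4,(R:9/2,V:9/2):17/4):13/8)
total length: 97/2

4,4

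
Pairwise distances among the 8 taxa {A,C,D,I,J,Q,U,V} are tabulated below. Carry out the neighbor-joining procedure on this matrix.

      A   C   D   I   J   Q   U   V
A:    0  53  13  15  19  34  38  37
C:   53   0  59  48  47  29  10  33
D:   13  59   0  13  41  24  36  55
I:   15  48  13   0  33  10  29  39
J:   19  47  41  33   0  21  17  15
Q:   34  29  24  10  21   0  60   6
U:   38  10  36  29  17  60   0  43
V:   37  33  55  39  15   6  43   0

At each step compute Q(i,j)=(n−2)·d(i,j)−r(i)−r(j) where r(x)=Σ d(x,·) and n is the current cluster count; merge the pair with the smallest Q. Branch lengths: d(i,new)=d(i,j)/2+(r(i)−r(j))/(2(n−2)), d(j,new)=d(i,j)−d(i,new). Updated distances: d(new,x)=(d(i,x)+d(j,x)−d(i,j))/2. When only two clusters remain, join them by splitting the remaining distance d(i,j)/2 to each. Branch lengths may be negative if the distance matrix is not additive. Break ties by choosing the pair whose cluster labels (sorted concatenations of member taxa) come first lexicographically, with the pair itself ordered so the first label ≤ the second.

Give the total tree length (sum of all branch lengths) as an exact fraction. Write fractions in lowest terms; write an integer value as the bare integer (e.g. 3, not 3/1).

step 1: merge (C,U) at d=10, Q=-452; branch lengths C→53/6, U→7/6; new cluster CU
  updated: d(A,CU)=81/2, d(CU,D)=85/2, d(CU,I)=67/2, d(CU,J)=27, d(CU,Q)=79/2, d(CU,V)=33
step 2: merge (Q,V) at d=6, Q=-579/2; branch lengths Q→-41/20, V→161/20; new cluster QV
  updated: d(A,QV)=65/2, d(CU,QV)=133/4, d(D,QV)=73/2, d(I,QV)=43/2, d(J,QV)=15
step 3: merge (A,D) at d=13, Q=-214; branch lengths A→13/4, D→39/4; new cluster AD
  updated: d(AD,CU)=35, d(AD,I)=15/2, d(AD,J)=47/2, d(AD,QV)=28
step 4: merge (AD,I) at d=15/2, Q=-167; branch lengths AD→7/2, I→4; new cluster ADI
  updated: d(ADI,CU)=61/2, d(ADI,J)=49/2, d(ADI,QV)=21
step 5: merge (ADI,CU) at d=61/2, Q=-423/4; branch lengths ADI→185/16, CU→303/16; new cluster ACDIU
  updated: d(ACDIU,J)=21/2, d(ACDIU,QV)=95/8
step 6: merge (ACDIU,J) at d=21/2, Q=-299/8; branch lengths ACDIU→59/16, J→109/16; new cluster ACDIJU
  updated: d(ACDIJU,QV)=131/16
step 7: merge (ACDIJU,QV) at d=131/16; branch lengths ACDIJU→131/32, QV→131/32; new cluster ACDIJQUV
final tree: (((((A:13/4,D:39/4):7/2,I:4):185/16,(C:53/6,U:7/6):303/16):59/16,J:109/16):131/32,(Q:-41/20,V:161/20):131/32)
total length: 1371/16

1371/16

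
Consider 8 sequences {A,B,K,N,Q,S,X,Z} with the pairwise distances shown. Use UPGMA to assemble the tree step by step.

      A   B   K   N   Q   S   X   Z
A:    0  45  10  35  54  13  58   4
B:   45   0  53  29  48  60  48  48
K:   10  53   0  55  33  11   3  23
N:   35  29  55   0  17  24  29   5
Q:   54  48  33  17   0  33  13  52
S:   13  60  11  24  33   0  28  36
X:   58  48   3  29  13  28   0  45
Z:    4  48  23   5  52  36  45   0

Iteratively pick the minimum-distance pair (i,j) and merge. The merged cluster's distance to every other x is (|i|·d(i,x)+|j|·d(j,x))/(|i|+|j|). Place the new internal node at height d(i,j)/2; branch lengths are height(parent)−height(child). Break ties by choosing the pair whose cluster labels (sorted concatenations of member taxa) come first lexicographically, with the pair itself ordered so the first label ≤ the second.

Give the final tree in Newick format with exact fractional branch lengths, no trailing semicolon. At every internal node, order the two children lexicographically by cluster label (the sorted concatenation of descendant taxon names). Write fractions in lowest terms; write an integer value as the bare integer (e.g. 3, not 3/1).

((((A:2,Z:2):161/12,((K:3/2,X:3/2):33/4,S:39/4):17/3):37/30,(N:17/2,Q:17/2):163/20):979/140,B:331/14)

iteration 1: select K,X (d=3); attach at lengths (3/2, 3/2); label the merged cluster KX
  updated: d(A,KX)=34, d(B,KX)=101/2, d(KX,N)=42, d(KX,Q)=23, d(KX,S)=39/2, d(KX,Z)=34
iteration 2: select A,Z (d=4); attach at lengths (2, 2); label the merged cluster AZ
  updated: d(AZ,B)=93/2, d(AZ,KX)=34, d(AZ,N)=20, d(AZ,Q)=53, d(AZ,S)=49/2
iteration 3: select N,Q (d=17); attach at lengths (17/2, 17/2); label the merged cluster NQ
  updated: d(AZ,NQ)=73/2, d(B,NQ)=77/2, d(KX,NQ)=65/2, d(NQ,S)=57/2
iteration 4: select KX,S (d=39/2); attach at lengths (33/4, 39/4); label the merged cluster KSX
  updated: d(AZ,KSX)=185/6, d(B,KSX)=161/3, d(KSX,NQ)=187/6
iteration 5: select AZ,KSX (d=185/6); attach at lengths (161/12, 17/3); label the merged cluster AKSXZ
  updated: d(AKSXZ,B)=254/5, d(AKSXZ,NQ)=333/10
iteration 6: select AKSXZ,NQ (d=333/10); attach at lengths (37/30, 163/20); label the merged cluster AKNQSXZ
  updated: d(AKNQSXZ,B)=331/7
iteration 7: select AKNQSXZ,B (d=331/7); attach at lengths (979/140, 331/14); label the merged cluster ABKNQSXZ
final tree: ((((A:2,Z:2):161/12,((K:3/2,X:3/2):33/4,S:39/4):17/3):37/30,(N:17/2,Q:17/2):163/20):979/140,B:331/14)
total length: 42463/420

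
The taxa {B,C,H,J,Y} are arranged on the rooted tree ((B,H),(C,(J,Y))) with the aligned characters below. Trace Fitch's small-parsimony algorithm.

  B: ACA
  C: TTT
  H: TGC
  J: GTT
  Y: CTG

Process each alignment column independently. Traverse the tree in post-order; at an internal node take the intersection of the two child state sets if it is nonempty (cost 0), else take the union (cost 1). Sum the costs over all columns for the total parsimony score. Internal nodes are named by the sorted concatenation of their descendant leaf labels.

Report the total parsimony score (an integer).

BH@0: {A} ∪ {T} = {A,T} (union, +1)
JY@0: {G} ∪ {C} = {C,G} (union, +1)
CJY@0: {T} ∪ {C,G} = {C,G,T} (union, +1)
BCHJY@0: {A,T} ∩ {C,G,T} = {T} (intersection, +0)
BH@1: {C} ∪ {G} = {C,G} (union, +1)
JY@1: {T} ∩ {T} = {T} (intersection, +0)
CJY@1: {T} ∩ {T} = {T} (intersection, +0)
BCHJY@1: {C,G} ∪ {T} = {C,G,T} (union, +1)
BH@2: {A} ∪ {C} = {A,C} (union, +1)
JY@2: {T} ∪ {G} = {G,T} (union, +1)
CJY@2: {T} ∩ {G,T} = {T} (intersection, +0)
BCHJY@2: {A,C} ∪ {T} = {A,C,T} (union, +1)
per-site changes: [3, 2, 3]; total = 8

8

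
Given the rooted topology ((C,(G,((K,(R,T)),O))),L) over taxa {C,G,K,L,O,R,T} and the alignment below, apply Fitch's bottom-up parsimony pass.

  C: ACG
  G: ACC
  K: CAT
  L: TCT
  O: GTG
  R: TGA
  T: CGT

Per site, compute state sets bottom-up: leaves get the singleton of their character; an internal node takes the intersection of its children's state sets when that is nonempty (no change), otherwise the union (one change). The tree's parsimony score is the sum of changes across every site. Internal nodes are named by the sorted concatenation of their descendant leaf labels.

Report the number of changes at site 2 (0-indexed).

RT@0: {T} ∪ {C} = {C,T} (union, +1)
KRT@0: {C} ∩ {C,T} = {C} (intersection, +0)
KORT@0: {C} ∪ {G} = {C,G} (union, +1)
GKORT@0: {A} ∪ {C,G} = {A,C,G} (union, +1)
CGKORT@0: {A} ∩ {A,C,G} = {A} (intersection, +0)
CGKLORT@0: {A} ∪ {T} = {A,T} (union, +1)
RT@1: {G} ∩ {G} = {G} (intersection, +0)
KRT@1: {A} ∪ {G} = {A,G} (union, +1)
KORT@1: {A,G} ∪ {T} = {A,G,T} (union, +1)
GKORT@1: {C} ∪ {A,G,T} = {A,C,G,T} (union, +1)
CGKORT@1: {C} ∩ {A,C,G,T} = {C} (intersection, +0)
CGKLORT@1: {C} ∩ {C} = {C} (intersection, +0)
RT@2: {A} ∪ {T} = {A,T} (union, +1)
KRT@2: {T} ∩ {A,T} = {T} (intersection, +0)
KORT@2: {T} ∪ {G} = {G,T} (union, +1)
GKORT@2: {C} ∪ {G,T} = {C,G,T} (union, +1)
CGKORT@2: {G} ∩ {C,G,T} = {G} (intersection, +0)
CGKLORT@2: {G} ∪ {T} = {G,T} (union, +1)
per-site changes: [4, 3, 4]; total = 11

4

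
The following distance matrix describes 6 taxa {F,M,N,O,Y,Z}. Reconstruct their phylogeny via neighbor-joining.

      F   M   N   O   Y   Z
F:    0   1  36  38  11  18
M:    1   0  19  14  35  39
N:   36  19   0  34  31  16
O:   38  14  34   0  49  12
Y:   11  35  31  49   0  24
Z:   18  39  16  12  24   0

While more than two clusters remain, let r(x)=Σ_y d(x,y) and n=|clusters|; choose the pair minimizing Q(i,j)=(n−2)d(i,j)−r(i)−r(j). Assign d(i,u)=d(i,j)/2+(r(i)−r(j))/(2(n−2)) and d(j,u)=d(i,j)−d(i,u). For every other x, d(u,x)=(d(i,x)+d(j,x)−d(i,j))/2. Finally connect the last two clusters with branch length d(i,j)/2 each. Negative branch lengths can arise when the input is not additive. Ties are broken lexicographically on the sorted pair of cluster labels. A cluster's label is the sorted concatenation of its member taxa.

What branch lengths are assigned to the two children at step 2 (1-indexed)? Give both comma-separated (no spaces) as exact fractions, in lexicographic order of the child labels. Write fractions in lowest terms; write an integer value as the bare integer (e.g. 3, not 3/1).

step 1: merge (F,Y) at d=11, Q=-210; branch lengths F→-1/4, Y→45/4; new cluster FY
  updated: d(FY,M)=25/2, d(FY,N)=28, d(FY,O)=38, d(FY,Z)=31/2
step 2: merge (O,Z) at d=12, Q=-289/2; branch lengths O→103/12, Z→41/12; new cluster OZ
  updated: d(FY,OZ)=83/4, d(M,OZ)=41/2, d(N,OZ)=19
step 3: merge (FY,M) at d=25/2, Q=-353/4; branch lengths FY→137/16, M→63/16; new cluster FMY
  updated: d(FMY,N)=69/4, d(FMY,OZ)=115/8
step 4: merge (FMY,N) at d=69/4, Q=-405/8; branch lengths FMY→101/16, N→175/16; new cluster FMNY
  updated: d(FMNY,OZ)=129/16
step 5: merge (FMNY,OZ) at d=129/16; branch lengths FMNY→129/32, OZ→129/32; new cluster FMNOYZ
final tree: ((((F:-1/4,Y:45/4):137/16,M:63/16):101/16,N:175/16):129/32,(O:103/12,Z:41/12):129/32)
total length: 973/16

103/12,41/12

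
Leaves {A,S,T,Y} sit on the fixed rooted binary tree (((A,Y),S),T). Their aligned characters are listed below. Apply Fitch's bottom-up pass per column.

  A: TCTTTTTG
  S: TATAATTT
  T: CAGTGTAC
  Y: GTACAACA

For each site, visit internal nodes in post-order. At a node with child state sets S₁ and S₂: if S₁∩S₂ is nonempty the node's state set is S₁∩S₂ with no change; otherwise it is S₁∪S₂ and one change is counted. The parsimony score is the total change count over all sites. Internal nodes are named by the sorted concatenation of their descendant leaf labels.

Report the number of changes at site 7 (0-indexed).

[col 0] AY: children A:{T}, Y:{G} ∪→ {G,T}; cost 1
[col 0] ASY: children AY:{G,T}, S:{T} ∩→ {T}; cost 0
[col 0] ASTY: children ASY:{T}, T:{C} ∪→ {C,T}; cost 1
[col 1] AY: children A:{C}, Y:{T} ∪→ {C,T}; cost 1
[col 1] ASY: children AY:{C,T}, S:{A} ∪→ {A,C,T}; cost 1
[col 1] ASTY: children ASY:{A,C,T}, T:{A} ∩→ {A}; cost 0
[col 2] AY: children A:{T}, Y:{A} ∪→ {A,T}; cost 1
[col 2] ASY: children AY:{A,T}, S:{T} ∩→ {T}; cost 0
[col 2] ASTY: children ASY:{T}, T:{G} ∪→ {G,T}; cost 1
[col 3] AY: children A:{T}, Y:{C} ∪→ {C,T}; cost 1
[col 3] ASY: children AY:{C,T}, S:{A} ∪→ {A,C,T}; cost 1
[col 3] ASTY: children ASY:{A,C,T}, T:{T} ∩→ {T}; cost 0
[col 4] AY: children A:{T}, Y:{A} ∪→ {A,T}; cost 1
[col 4] ASY: children AY:{A,T}, S:{A} ∩→ {A}; cost 0
[col 4] ASTY: children ASY:{A}, T:{G} ∪→ {A,G}; cost 1
[col 5] AY: children A:{T}, Y:{A} ∪→ {A,T}; cost 1
[col 5] ASY: children AY:{A,T}, S:{T} ∩→ {T}; cost 0
[col 5] ASTY: children ASY:{T}, T:{T} ∩→ {T}; cost 0
[col 6] AY: children A:{T}, Y:{C} ∪→ {C,T}; cost 1
[col 6] ASY: children AY:{C,T}, S:{T} ∩→ {T}; cost 0
[col 6] ASTY: children ASY:{T}, T:{A} ∪→ {A,T}; cost 1
[col 7] AY: children A:{G}, Y:{A} ∪→ {A,G}; cost 1
[col 7] ASY: children AY:{A,G}, S:{T} ∪→ {A,G,T}; cost 1
[col 7] ASTY: children ASY:{A,G,T}, T:{C} ∪→ {A,C,G,T}; cost 1
per-site changes: [2, 2, 2, 2, 2, 1, 2, 3]; total = 16

3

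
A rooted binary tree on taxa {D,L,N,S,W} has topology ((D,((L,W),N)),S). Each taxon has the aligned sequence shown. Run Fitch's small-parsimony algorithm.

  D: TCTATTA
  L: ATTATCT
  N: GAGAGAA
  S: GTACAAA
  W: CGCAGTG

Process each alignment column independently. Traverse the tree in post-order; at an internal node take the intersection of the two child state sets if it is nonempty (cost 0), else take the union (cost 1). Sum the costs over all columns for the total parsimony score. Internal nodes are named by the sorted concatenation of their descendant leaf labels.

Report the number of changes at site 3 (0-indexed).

1

site 0, node LW: L={A} ∪ W={C} → {A,C} (+1)
site 0, node LNW: LW={A,C} ∪ N={G} → {A,C,G} (+1)
site 0, node DLNW: D={T} ∪ LNW={A,C,G} → {A,C,G,T} (+1)
site 0, node DLNSW: DLNW={A,C,G,T} ∩ S={G} → {G} (+0)
site 1, node LW: L={T} ∪ W={G} → {G,T} (+1)
site 1, node LNW: LW={G,T} ∪ N={A} → {A,G,T} (+1)
site 1, node DLNW: D={C} ∪ LNW={A,G,T} → {A,C,G,T} (+1)
site 1, node DLNSW: DLNW={A,C,G,T} ∩ S={T} → {T} (+0)
site 2, node LW: L={T} ∪ W={C} → {C,T} (+1)
site 2, node LNW: LW={C,T} ∪ N={G} → {C,G,T} (+1)
site 2, node DLNW: D={T} ∩ LNW={C,G,T} → {T} (+0)
site 2, node DLNSW: DLNW={T} ∪ S={A} → {A,T} (+1)
site 3, node LW: L={A} ∩ W={A} → {A} (+0)
site 3, node LNW: LW={A} ∩ N={A} → {A} (+0)
site 3, node DLNW: D={A} ∩ LNW={A} → {A} (+0)
site 3, node DLNSW: DLNW={A} ∪ S={C} → {A,C} (+1)
site 4, node LW: L={T} ∪ W={G} → {G,T} (+1)
site 4, node LNW: LW={G,T} ∩ N={G} → {G} (+0)
site 4, node DLNW: D={T} ∪ LNW={G} → {G,T} (+1)
site 4, node DLNSW: DLNW={G,T} ∪ S={A} → {A,G,T} (+1)
site 5, node LW: L={C} ∪ W={T} → {C,T} (+1)
site 5, node LNW: LW={C,T} ∪ N={A} → {A,C,T} (+1)
site 5, node DLNW: D={T} ∩ LNW={A,C,T} → {T} (+0)
site 5, node DLNSW: DLNW={T} ∪ S={A} → {A,T} (+1)
site 6, node LW: L={T} ∪ W={G} → {G,T} (+1)
site 6, node LNW: LW={G,T} ∪ N={A} → {A,G,T} (+1)
site 6, node DLNW: D={A} ∩ LNW={A,G,T} → {A} (+0)
site 6, node DLNSW: DLNW={A} ∩ S={A} → {A} (+0)
per-site changes: [3, 3, 3, 1, 3, 3, 2]; total = 18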